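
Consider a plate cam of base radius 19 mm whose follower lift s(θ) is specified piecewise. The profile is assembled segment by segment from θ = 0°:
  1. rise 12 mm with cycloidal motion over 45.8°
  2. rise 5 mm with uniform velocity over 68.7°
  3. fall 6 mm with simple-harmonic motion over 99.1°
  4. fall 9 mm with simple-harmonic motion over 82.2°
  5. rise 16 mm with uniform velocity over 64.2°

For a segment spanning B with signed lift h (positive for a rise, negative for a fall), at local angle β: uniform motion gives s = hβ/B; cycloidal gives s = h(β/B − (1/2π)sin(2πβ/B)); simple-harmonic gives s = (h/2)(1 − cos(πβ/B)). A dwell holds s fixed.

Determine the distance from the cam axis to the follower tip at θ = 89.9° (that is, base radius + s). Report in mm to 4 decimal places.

seg 1 [0°–45.8°] cycloidal, h=12: full span → s += 12 → s = 12.0000
seg 2 [45.8°–114.5°] uniform, h=5: θ=89.9° here. β=44.1, B=68.7. 5·44.1/68.7 = 3.2096 → s = 15.2096
radial distance = base radius + s = 19 + 15.2096 = 34.2096

34.2096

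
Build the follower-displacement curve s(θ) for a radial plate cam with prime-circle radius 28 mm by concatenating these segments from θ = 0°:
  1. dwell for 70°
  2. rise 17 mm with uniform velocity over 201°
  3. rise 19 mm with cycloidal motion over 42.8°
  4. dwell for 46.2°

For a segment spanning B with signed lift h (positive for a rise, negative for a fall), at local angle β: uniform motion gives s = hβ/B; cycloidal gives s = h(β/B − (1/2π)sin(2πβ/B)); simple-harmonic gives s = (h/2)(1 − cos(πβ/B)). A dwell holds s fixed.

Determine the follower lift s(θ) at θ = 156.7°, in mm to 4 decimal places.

seg 1 [0°–70°] dwell: s stays 0.0000
seg 2 [70°–271°] uniform, h=17: θ=156.7° here. β=86.7, B=201. 17·86.7/201 = 7.3328 → s = 7.3328

7.3328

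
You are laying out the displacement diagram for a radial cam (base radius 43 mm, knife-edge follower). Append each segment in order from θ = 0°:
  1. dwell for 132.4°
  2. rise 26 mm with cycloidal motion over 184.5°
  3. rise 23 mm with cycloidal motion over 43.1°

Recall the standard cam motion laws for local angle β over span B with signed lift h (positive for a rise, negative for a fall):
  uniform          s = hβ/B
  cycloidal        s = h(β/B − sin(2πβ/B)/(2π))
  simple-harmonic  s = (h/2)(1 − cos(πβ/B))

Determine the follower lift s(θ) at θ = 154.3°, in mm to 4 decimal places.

seg 1 [0°–132.4°] dwell: s stays 0.0000
seg 2 [132.4°–316.9°] cycloidal, h=26: θ=154.3° here. β=21.9, B=184.5. 26·(0.1187 − sin(2π·0.1187)/(2π)) = 0.2783 → s = 0.2783

0.2783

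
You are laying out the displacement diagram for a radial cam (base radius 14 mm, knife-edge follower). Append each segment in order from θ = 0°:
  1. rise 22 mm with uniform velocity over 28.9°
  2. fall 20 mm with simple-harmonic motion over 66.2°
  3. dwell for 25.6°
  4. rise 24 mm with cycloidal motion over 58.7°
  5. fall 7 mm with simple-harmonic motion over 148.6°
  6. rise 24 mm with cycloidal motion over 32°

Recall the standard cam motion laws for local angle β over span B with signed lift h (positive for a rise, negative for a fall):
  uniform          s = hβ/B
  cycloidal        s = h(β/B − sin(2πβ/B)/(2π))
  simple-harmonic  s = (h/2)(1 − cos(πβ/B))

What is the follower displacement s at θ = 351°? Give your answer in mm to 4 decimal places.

seg 1 [0°–28.9°] uniform, h=22: full span → s += 22 → s = 22.0000
seg 2 [28.9°–95.1°] simple-harmonic, h=-20: full span → s += -20 → s = 2.0000
seg 3 [95.1°–120.7°] dwell: s stays 2.0000
seg 4 [120.7°–179.4°] cycloidal, h=24: full span → s += 24 → s = 26.0000
seg 5 [179.4°–328°] simple-harmonic, h=-7: full span → s += -7 → s = 19.0000
seg 6 [328°–360°] cycloidal, h=24: θ=351° here. β=23, B=32. 24·(0.7188 − sin(2π·0.7188)/(2π)) = 20.9963 → s = 39.9963

39.9963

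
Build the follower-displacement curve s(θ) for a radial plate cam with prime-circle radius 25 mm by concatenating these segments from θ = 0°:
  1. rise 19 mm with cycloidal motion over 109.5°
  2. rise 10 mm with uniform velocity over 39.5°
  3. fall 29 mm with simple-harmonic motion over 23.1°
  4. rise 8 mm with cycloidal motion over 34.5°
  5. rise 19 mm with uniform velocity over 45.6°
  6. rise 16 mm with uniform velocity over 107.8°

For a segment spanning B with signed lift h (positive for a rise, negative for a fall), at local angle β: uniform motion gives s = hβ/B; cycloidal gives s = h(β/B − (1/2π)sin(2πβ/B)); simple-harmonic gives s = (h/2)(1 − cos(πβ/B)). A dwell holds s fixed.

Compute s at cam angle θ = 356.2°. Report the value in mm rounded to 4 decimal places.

seg 1 [0°–109.5°] cycloidal, h=19: full span → s += 19 → s = 19.0000
seg 2 [109.5°–149°] uniform, h=10: full span → s += 10 → s = 29.0000
seg 3 [149°–172.1°] simple-harmonic, h=-29: full span → s += -29 → s = 0.0000
seg 4 [172.1°–206.6°] cycloidal, h=8: full span → s += 8 → s = 8.0000
seg 5 [206.6°–252.2°] uniform, h=19: full span → s += 19 → s = 27.0000
seg 6 [252.2°–360°] uniform, h=16: θ=356.2° here. β=104, B=107.8. 16·104/107.8 = 15.4360 → s = 42.4360

42.4360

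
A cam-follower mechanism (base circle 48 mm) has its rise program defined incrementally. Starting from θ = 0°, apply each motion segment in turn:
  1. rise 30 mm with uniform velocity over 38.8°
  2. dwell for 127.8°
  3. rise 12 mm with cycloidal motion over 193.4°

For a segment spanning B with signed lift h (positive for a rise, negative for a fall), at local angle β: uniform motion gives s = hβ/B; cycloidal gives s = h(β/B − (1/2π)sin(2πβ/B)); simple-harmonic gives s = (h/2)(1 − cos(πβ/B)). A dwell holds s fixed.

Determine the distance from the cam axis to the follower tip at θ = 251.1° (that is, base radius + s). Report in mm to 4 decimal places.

seg 1 [0°–38.8°] uniform, h=30: full span → s += 30 → s = 30.0000
seg 2 [38.8°–166.6°] dwell: s stays 30.0000
seg 3 [166.6°–360°] cycloidal, h=12: θ=251.1° here. β=84.5, B=193.4. 12·(0.4369 − sin(2π·0.4369)/(2π)) = 4.5057 → s = 34.5057
radial distance = base radius + s = 48 + 34.5057 = 82.5057

82.5057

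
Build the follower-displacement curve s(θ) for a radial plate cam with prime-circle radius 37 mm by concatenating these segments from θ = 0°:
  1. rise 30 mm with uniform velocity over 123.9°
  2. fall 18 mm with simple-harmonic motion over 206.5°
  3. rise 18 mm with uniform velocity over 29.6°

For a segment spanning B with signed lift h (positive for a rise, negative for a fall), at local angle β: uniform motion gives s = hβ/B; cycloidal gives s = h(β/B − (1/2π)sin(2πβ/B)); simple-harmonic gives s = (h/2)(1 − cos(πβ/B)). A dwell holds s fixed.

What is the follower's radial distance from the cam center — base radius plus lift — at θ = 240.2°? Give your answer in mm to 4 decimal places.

seg 1 [0°–123.9°] uniform, h=30: full span → s += 30 → s = 30.0000
seg 2 [123.9°–330.4°] simple-harmonic, h=-18: θ=240.2° here. β=116.3, B=206.5. -18/2·(1 − cos(π·0.5632)) = -10.7751 → s = 19.2249
radial distance = base radius + s = 37 + 19.2249 = 56.2249

56.2249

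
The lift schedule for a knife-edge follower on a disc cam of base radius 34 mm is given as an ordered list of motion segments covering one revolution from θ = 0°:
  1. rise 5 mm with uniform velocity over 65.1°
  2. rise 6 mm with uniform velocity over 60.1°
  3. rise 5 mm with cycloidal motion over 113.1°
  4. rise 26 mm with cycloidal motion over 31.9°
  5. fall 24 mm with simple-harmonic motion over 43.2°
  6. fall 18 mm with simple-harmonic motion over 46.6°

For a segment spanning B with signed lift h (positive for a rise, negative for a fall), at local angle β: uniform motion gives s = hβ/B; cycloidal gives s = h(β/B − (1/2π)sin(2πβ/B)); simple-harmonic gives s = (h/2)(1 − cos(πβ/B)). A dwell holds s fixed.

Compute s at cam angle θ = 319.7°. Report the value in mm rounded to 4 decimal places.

seg 1 [0°–65.1°] uniform, h=5: full span → s += 5 → s = 5.0000
seg 2 [65.1°–125.2°] uniform, h=6: full span → s += 6 → s = 11.0000
seg 3 [125.2°–238.3°] cycloidal, h=5: full span → s += 5 → s = 16.0000
seg 4 [238.3°–270.2°] cycloidal, h=26: full span → s += 26 → s = 42.0000
seg 5 [270.2°–313.4°] simple-harmonic, h=-24: full span → s += -24 → s = 18.0000
seg 6 [313.4°–360°] simple-harmonic, h=-18: θ=319.7° here. β=6.3, B=46.6. -18/2·(1 − cos(π·0.1352)) = -0.7996 → s = 17.2004

17.2004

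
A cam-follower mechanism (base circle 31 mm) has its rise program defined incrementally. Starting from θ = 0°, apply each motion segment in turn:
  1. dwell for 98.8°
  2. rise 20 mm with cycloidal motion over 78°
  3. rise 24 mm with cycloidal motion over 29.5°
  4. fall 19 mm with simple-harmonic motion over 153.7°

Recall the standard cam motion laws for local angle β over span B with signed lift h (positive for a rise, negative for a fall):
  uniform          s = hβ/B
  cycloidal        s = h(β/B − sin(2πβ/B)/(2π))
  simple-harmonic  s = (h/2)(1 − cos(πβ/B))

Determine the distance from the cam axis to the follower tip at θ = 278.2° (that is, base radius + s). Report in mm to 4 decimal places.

seg 1 [0°–98.8°] dwell: s stays 0.0000
seg 2 [98.8°–176.8°] cycloidal, h=20: full span → s += 20 → s = 20.0000
seg 3 [176.8°–206.3°] cycloidal, h=24: full span → s += 24 → s = 44.0000
seg 4 [206.3°–360°] simple-harmonic, h=-19: θ=278.2° here. β=71.9, B=153.7. -19/2·(1 − cos(π·0.4678)) = -8.5405 → s = 35.4595
radial distance = base radius + s = 31 + 35.4595 = 66.4595

66.4595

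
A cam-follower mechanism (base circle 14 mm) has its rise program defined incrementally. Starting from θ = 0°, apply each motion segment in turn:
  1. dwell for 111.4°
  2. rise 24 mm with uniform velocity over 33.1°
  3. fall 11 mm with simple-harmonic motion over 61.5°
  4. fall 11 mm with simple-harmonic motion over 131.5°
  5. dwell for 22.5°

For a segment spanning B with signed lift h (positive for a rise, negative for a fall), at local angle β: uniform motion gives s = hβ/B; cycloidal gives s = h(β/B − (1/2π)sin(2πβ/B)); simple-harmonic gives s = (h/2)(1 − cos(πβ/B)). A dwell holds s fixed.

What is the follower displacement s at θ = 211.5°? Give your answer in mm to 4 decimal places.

seg 1 [0°–111.4°] dwell: s stays 0.0000
seg 2 [111.4°–144.5°] uniform, h=24: full span → s += 24 → s = 24.0000
seg 3 [144.5°–206°] simple-harmonic, h=-11: full span → s += -11 → s = 13.0000
seg 4 [206°–337.5°] simple-harmonic, h=-11: θ=211.5° here. β=5.5, B=131.5. -11/2·(1 − cos(π·0.0418)) = -0.0474 → s = 12.9526

12.9526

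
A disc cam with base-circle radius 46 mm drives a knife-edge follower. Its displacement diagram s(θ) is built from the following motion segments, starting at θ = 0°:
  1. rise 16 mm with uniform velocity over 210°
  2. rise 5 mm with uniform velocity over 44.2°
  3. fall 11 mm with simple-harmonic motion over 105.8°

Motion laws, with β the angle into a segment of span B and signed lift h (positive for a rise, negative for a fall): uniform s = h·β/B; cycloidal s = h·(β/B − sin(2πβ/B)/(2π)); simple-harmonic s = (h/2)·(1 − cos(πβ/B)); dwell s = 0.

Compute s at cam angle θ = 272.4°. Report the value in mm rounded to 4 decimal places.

seg 1 [0°–210°] uniform, h=16: full span → s += 16 → s = 16.0000
seg 2 [210°–254.2°] uniform, h=5: full span → s += 5 → s = 21.0000
seg 3 [254.2°–360°] simple-harmonic, h=-11: θ=272.4° here. β=18.2, B=105.8. -11/2·(1 − cos(π·0.1720)) = -0.7838 → s = 20.2162

20.2162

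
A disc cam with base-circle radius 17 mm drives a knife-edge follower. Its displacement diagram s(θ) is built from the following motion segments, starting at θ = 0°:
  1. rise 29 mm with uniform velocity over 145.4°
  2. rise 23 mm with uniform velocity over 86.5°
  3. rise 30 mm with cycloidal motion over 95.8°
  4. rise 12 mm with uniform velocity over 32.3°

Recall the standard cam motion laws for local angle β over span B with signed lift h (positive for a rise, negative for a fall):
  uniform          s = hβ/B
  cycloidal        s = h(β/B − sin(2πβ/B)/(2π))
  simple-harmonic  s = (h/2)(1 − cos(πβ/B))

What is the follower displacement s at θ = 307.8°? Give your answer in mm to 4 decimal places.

seg 1 [0°–145.4°] uniform, h=29: full span → s += 29 → s = 29.0000
seg 2 [145.4°–231.9°] uniform, h=23: full span → s += 23 → s = 52.0000
seg 3 [231.9°–327.7°] cycloidal, h=30: θ=307.8° here. β=75.9, B=95.8. 30·(0.7923 − sin(2π·0.7923)/(2π)) = 28.3755 → s = 80.3755

80.3755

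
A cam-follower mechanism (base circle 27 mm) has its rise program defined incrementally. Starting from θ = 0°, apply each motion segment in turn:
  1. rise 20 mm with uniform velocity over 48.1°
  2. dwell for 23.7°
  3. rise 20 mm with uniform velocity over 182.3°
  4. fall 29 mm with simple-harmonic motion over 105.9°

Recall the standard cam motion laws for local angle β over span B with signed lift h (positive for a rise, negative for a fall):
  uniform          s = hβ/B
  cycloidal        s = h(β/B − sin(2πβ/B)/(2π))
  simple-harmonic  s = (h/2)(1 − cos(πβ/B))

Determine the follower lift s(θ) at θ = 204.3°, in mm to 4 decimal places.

seg 1 [0°–48.1°] uniform, h=20: full span → s += 20 → s = 20.0000
seg 2 [48.1°–71.8°] dwell: s stays 20.0000
seg 3 [71.8°–254.1°] uniform, h=20: θ=204.3° here. β=132.5, B=182.3. 20·132.5/182.3 = 14.5365 → s = 34.5365

34.5365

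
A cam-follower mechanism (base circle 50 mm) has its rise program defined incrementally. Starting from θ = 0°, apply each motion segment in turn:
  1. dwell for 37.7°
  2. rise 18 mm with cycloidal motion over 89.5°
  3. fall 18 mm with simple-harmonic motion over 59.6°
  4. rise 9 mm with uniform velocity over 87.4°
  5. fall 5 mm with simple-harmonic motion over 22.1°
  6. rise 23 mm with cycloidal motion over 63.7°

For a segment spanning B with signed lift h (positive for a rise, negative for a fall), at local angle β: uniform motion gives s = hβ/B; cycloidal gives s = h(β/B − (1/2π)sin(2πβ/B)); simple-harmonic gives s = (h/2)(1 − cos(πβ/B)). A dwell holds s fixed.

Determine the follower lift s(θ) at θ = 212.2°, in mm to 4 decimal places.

seg 1 [0°–37.7°] dwell: s stays 0.0000
seg 2 [37.7°–127.2°] cycloidal, h=18: full span → s += 18 → s = 18.0000
seg 3 [127.2°–186.8°] simple-harmonic, h=-18: full span → s += -18 → s = 0.0000
seg 4 [186.8°–274.2°] uniform, h=9: θ=212.2° here. β=25.4, B=87.4. 9·25.4/87.4 = 2.6156 → s = 2.6156

2.6156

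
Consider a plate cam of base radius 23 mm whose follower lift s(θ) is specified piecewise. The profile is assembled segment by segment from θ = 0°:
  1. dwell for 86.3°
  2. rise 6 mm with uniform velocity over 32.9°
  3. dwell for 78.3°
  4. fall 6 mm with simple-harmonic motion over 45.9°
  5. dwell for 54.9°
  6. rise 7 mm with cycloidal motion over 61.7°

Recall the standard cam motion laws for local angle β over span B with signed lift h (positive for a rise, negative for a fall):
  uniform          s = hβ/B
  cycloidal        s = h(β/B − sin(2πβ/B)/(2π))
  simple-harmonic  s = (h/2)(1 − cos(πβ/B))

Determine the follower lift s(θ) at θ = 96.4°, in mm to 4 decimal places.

seg 1 [0°–86.3°] dwell: s stays 0.0000
seg 2 [86.3°–119.2°] uniform, h=6: θ=96.4° here. β=10.1, B=32.9. 6·10.1/32.9 = 1.8419 → s = 1.8419

1.8419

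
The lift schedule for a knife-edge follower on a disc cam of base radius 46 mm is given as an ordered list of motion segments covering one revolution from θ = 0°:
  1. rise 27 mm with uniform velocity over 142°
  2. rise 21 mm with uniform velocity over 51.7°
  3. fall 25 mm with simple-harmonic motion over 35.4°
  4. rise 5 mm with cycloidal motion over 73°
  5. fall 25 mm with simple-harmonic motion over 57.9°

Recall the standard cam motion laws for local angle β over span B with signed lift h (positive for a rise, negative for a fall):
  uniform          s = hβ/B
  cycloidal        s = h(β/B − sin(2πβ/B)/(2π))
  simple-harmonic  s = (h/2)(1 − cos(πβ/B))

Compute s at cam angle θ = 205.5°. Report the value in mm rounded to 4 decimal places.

seg 1 [0°–142°] uniform, h=27: full span → s += 27 → s = 27.0000
seg 2 [142°–193.7°] uniform, h=21: full span → s += 21 → s = 48.0000
seg 3 [193.7°–229.1°] simple-harmonic, h=-25: θ=205.5° here. β=11.8, B=35.4. -25/2·(1 − cos(π·0.3333)) = -6.2500 → s = 41.7500

41.7500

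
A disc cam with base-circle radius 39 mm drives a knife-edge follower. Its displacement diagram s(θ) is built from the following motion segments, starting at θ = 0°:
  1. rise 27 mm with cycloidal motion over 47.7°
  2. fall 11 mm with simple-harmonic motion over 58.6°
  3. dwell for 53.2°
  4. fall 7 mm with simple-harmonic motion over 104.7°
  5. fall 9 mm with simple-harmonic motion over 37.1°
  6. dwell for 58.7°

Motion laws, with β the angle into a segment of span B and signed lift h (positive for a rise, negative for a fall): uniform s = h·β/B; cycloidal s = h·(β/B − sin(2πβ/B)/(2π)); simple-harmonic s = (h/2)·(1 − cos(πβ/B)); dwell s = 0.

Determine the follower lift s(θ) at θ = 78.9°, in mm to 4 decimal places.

seg 1 [0°–47.7°] cycloidal, h=27: full span → s += 27 → s = 27.0000
seg 2 [47.7°–106.3°] simple-harmonic, h=-11: θ=78.9° here. β=31.2, B=58.6. -11/2·(1 − cos(π·0.5324)) = -6.0593 → s = 20.9407

20.9407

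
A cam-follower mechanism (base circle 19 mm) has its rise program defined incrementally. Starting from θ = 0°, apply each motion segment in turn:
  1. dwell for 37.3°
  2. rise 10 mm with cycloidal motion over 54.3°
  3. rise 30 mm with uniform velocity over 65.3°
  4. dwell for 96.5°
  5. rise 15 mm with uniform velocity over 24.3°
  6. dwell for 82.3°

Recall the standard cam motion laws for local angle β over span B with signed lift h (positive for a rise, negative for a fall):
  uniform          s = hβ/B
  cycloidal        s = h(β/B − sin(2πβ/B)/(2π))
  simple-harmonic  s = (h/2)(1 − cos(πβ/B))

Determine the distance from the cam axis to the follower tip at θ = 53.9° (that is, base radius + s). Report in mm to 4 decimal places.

seg 1 [0°–37.3°] dwell: s stays 0.0000
seg 2 [37.3°–91.6°] cycloidal, h=10: θ=53.9° here. β=16.6, B=54.3. 10·(0.3057 − sin(2π·0.3057)/(2π)) = 1.5620 → s = 1.5620
radial distance = base radius + s = 19 + 1.5620 = 20.5620

20.5620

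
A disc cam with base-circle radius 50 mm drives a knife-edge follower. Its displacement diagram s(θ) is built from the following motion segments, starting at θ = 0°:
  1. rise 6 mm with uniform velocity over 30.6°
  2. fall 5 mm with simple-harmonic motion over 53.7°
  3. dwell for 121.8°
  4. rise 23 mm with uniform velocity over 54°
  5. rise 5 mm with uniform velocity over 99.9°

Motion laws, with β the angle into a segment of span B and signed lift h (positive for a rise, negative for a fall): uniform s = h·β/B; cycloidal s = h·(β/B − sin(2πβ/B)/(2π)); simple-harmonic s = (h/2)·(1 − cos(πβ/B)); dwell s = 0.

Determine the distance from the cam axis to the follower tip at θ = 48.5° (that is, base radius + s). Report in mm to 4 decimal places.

seg 1 [0°–30.6°] uniform, h=6: full span → s += 6 → s = 6.0000
seg 2 [30.6°–84.3°] simple-harmonic, h=-5: θ=48.5° here. β=17.9, B=53.7. -5/2·(1 − cos(π·0.3333)) = -1.2500 → s = 4.7500
radial distance = base radius + s = 50 + 4.7500 = 54.7500

54.7500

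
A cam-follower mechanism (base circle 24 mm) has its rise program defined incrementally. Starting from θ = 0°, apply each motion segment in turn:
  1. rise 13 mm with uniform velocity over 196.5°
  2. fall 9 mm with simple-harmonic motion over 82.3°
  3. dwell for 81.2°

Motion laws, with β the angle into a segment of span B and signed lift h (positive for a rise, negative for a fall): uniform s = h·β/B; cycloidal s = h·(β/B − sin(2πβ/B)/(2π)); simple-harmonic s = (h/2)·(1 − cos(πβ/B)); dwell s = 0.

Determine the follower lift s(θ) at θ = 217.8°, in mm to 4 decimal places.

seg 1 [0°–196.5°] uniform, h=13: full span → s += 13 → s = 13.0000
seg 2 [196.5°–278.8°] simple-harmonic, h=-9: θ=217.8° here. β=21.3, B=82.3. -9/2·(1 − cos(π·0.2588)) = -1.4073 → s = 11.5927

11.5927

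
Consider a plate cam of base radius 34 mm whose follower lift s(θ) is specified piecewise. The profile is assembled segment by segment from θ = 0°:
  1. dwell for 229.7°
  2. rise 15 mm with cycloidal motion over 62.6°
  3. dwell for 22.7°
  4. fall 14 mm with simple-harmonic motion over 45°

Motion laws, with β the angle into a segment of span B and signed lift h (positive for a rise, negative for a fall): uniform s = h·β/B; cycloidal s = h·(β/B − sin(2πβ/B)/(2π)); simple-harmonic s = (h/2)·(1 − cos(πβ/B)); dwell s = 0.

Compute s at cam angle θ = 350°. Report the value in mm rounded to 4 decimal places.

seg 1 [0°–229.7°] dwell: s stays 0.0000
seg 2 [229.7°–292.3°] cycloidal, h=15: full span → s += 15 → s = 15.0000
seg 3 [292.3°–315°] dwell: s stays 15.0000
seg 4 [315°–360°] simple-harmonic, h=-14: θ=350° here. β=35, B=45. -14/2·(1 − cos(π·0.7778)) = -12.3623 → s = 2.6377

2.6377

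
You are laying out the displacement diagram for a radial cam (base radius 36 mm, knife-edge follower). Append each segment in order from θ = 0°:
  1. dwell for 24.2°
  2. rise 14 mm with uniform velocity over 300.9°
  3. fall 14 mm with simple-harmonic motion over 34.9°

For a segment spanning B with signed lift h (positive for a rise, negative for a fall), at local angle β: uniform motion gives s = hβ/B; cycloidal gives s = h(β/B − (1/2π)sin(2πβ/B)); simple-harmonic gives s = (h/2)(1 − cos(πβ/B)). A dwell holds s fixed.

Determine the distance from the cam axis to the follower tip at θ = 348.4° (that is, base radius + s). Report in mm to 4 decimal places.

seg 1 [0°–24.2°] dwell: s stays 0.0000
seg 2 [24.2°–325.1°] uniform, h=14: full span → s += 14 → s = 14.0000
seg 3 [325.1°–360°] simple-harmonic, h=-14: θ=348.4° here. β=23.3, B=34.9. -14/2·(1 − cos(π·0.6676)) = -10.5182 → s = 3.4818
radial distance = base radius + s = 36 + 3.4818 = 39.4818

39.4818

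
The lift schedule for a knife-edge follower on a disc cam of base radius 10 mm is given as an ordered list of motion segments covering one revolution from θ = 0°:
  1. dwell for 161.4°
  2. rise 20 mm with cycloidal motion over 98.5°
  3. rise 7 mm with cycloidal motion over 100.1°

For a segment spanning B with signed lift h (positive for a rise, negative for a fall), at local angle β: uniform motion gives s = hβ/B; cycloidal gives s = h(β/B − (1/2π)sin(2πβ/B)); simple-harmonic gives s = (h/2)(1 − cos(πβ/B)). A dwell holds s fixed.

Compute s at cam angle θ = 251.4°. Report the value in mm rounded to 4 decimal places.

seg 1 [0°–161.4°] dwell: s stays 0.0000
seg 2 [161.4°–259.9°] cycloidal, h=20: θ=251.4° here. β=90, B=98.5. 20·(0.9137 − sin(2π·0.9137)/(2π)) = 19.9167 → s = 19.9167

19.9167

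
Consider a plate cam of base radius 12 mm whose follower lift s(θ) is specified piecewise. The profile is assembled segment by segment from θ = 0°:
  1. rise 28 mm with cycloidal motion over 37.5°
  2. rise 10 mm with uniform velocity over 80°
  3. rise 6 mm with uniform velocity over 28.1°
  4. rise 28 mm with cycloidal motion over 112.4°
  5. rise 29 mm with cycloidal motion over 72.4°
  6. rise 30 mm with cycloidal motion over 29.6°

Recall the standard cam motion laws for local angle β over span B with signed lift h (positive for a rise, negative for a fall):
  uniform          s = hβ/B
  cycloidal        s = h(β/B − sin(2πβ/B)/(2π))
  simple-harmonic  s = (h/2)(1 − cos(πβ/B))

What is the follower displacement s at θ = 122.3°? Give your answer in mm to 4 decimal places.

seg 1 [0°–37.5°] cycloidal, h=28: full span → s += 28 → s = 28.0000
seg 2 [37.5°–117.5°] uniform, h=10: full span → s += 10 → s = 38.0000
seg 3 [117.5°–145.6°] uniform, h=6: θ=122.3° here. β=4.8, B=28.1. 6·4.8/28.1 = 1.0249 → s = 39.0249

39.0249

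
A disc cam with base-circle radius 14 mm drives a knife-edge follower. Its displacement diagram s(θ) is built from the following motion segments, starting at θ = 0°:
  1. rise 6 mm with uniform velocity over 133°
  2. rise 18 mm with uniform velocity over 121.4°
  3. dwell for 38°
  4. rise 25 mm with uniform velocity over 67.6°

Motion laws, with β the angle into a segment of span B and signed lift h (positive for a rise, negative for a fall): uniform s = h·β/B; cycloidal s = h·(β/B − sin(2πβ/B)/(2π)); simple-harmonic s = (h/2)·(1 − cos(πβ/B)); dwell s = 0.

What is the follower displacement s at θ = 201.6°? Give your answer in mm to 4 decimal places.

seg 1 [0°–133°] uniform, h=6: full span → s += 6 → s = 6.0000
seg 2 [133°–254.4°] uniform, h=18: θ=201.6° here. β=68.6, B=121.4. 18·68.6/121.4 = 10.1713 → s = 16.1713

16.1713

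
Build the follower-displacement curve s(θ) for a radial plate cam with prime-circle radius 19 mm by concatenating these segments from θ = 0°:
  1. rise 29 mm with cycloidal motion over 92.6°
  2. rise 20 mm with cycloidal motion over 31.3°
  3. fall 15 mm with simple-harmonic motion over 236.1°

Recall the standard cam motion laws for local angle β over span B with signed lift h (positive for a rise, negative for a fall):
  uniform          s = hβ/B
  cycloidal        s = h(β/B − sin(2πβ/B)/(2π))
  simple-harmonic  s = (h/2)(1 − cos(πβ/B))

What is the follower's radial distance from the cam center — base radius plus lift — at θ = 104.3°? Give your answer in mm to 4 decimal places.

seg 1 [0°–92.6°] cycloidal, h=29: full span → s += 29 → s = 29.0000
seg 2 [92.6°–123.9°] cycloidal, h=20: θ=104.3° here. β=11.7, B=31.3. 20·(0.3738 − sin(2π·0.3738)/(2π)) = 5.2084 → s = 34.2084
radial distance = base radius + s = 19 + 34.2084 = 53.2084

53.2084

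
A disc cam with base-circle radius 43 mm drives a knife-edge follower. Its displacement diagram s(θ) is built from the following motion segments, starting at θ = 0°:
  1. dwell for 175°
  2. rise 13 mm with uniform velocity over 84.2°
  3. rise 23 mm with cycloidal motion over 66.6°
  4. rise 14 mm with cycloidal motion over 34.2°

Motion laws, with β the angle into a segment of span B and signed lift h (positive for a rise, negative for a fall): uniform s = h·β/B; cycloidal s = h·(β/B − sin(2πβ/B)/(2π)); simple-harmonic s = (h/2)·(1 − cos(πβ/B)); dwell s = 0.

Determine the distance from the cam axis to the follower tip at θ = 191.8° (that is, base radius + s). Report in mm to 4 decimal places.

seg 1 [0°–175°] dwell: s stays 0.0000
seg 2 [175°–259.2°] uniform, h=13: θ=191.8° here. β=16.8, B=84.2. 13·16.8/84.2 = 2.5938 → s = 2.5938
radial distance = base radius + s = 43 + 2.5938 = 45.5938

45.5938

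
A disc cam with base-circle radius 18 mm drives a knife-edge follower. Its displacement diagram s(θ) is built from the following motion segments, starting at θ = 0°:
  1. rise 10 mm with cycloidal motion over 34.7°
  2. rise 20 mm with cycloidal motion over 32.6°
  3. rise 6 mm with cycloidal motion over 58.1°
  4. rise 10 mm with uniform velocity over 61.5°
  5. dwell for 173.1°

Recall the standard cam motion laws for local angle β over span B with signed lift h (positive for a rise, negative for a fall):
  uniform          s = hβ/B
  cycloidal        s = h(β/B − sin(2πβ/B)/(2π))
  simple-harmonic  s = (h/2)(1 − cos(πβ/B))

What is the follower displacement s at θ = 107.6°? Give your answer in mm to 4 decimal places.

seg 1 [0°–34.7°] cycloidal, h=10: full span → s += 10 → s = 10.0000
seg 2 [34.7°–67.3°] cycloidal, h=20: full span → s += 20 → s = 30.0000
seg 3 [67.3°–125.4°] cycloidal, h=6: θ=107.6° here. β=40.3, B=58.1. 6·(0.6936 − sin(2π·0.6936)/(2π)) = 5.0575 → s = 35.0575

35.0575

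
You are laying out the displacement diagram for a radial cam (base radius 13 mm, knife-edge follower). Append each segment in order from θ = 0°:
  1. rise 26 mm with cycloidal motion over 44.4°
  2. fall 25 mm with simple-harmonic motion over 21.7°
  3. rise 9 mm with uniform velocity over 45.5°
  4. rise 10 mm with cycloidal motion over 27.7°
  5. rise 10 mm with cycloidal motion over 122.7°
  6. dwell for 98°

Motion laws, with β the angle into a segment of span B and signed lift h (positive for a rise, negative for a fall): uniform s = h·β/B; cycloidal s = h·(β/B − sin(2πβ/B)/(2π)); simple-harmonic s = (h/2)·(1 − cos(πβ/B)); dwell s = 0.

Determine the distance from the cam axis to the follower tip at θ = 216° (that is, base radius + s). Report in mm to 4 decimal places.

seg 1 [0°–44.4°] cycloidal, h=26: full span → s += 26 → s = 26.0000
seg 2 [44.4°–66.1°] simple-harmonic, h=-25: full span → s += -25 → s = 1.0000
seg 3 [66.1°–111.6°] uniform, h=9: full span → s += 9 → s = 10.0000
seg 4 [111.6°–139.3°] cycloidal, h=10: full span → s += 10 → s = 20.0000
seg 5 [139.3°–262°] cycloidal, h=10: θ=216° here. β=76.7, B=122.7. 10·(0.6251 − sin(2π·0.6251)/(2π)) = 7.3771 → s = 27.3771
radial distance = base radius + s = 13 + 27.3771 = 40.3771

40.3771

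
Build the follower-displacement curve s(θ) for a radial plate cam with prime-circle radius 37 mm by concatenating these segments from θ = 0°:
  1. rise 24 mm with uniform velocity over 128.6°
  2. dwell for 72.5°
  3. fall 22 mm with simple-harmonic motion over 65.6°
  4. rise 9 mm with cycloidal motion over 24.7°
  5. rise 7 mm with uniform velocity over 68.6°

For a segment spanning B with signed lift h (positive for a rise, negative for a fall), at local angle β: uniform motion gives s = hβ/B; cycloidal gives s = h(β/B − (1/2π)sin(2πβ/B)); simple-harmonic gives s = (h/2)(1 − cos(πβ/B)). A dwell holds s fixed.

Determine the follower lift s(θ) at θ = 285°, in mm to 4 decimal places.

seg 1 [0°–128.6°] uniform, h=24: full span → s += 24 → s = 24.0000
seg 2 [128.6°–201.1°] dwell: s stays 24.0000
seg 3 [201.1°–266.7°] simple-harmonic, h=-22: full span → s += -22 → s = 2.0000
seg 4 [266.7°–291.4°] cycloidal, h=9: θ=285° here. β=18.3, B=24.7. 9·(0.7409 − sin(2π·0.7409)/(2π)) = 8.0981 → s = 10.0981

10.0981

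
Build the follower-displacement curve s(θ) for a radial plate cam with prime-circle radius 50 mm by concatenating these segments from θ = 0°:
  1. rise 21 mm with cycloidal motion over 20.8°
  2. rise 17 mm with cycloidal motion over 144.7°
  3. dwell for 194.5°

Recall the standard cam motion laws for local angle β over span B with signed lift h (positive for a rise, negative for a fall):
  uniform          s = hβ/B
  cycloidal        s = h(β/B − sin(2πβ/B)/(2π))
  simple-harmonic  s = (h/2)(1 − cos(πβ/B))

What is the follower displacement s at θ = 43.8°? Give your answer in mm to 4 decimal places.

seg 1 [0°–20.8°] cycloidal, h=21: full span → s += 21 → s = 21.0000
seg 2 [20.8°–165.5°] cycloidal, h=17: θ=43.8° here. β=23, B=144.7. 17·(0.1589 − sin(2π·0.1589)/(2π)) = 0.4273 → s = 21.4273

21.4273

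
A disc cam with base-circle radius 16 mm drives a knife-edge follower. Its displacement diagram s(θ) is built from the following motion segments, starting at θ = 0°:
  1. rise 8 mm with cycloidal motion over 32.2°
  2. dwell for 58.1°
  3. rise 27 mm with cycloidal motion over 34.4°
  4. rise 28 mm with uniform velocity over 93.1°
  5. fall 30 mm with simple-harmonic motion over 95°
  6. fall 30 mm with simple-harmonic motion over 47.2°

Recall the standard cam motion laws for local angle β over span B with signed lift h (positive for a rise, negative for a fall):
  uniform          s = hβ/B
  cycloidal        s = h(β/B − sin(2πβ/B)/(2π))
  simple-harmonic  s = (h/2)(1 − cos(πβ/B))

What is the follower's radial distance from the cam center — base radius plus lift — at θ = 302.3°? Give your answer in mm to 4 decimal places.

seg 1 [0°–32.2°] cycloidal, h=8: full span → s += 8 → s = 8.0000
seg 2 [32.2°–90.3°] dwell: s stays 8.0000
seg 3 [90.3°–124.7°] cycloidal, h=27: full span → s += 27 → s = 35.0000
seg 4 [124.7°–217.8°] uniform, h=28: full span → s += 28 → s = 63.0000
seg 5 [217.8°–312.8°] simple-harmonic, h=-30: θ=302.3° here. β=84.5, B=95. -30/2·(1 − cos(π·0.8895)) = -29.1048 → s = 33.8952
radial distance = base radius + s = 16 + 33.8952 = 49.8952

49.8952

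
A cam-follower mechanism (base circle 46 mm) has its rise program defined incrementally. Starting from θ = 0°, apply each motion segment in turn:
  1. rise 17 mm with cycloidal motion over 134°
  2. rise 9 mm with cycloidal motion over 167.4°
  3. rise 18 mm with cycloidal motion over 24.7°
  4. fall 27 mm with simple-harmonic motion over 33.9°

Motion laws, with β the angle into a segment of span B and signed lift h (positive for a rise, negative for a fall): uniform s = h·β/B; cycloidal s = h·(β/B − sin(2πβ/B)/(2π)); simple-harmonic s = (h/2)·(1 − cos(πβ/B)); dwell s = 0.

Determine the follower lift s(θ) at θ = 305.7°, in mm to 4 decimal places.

seg 1 [0°–134°] cycloidal, h=17: full span → s += 17 → s = 17.0000
seg 2 [134°–301.4°] cycloidal, h=9: full span → s += 9 → s = 26.0000
seg 3 [301.4°–326.1°] cycloidal, h=18: θ=305.7° here. β=4.3, B=24.7. 18·(0.1741 − sin(2π·0.1741)/(2π)) = 0.5885 → s = 26.5885

26.5885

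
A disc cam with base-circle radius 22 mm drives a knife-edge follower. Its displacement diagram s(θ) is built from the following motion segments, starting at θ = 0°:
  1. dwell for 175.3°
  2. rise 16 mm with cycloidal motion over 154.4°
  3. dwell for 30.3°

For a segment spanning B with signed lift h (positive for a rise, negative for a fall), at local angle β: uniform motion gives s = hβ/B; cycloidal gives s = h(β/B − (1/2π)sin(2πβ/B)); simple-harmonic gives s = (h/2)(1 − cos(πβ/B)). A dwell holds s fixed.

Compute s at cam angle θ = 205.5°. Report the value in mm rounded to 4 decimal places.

seg 1 [0°–175.3°] dwell: s stays 0.0000
seg 2 [175.3°–329.7°] cycloidal, h=16: θ=205.5° here. β=30.2, B=154.4. 16·(0.1956 − sin(2π·0.1956)/(2π)) = 0.7304 → s = 0.7304

0.7304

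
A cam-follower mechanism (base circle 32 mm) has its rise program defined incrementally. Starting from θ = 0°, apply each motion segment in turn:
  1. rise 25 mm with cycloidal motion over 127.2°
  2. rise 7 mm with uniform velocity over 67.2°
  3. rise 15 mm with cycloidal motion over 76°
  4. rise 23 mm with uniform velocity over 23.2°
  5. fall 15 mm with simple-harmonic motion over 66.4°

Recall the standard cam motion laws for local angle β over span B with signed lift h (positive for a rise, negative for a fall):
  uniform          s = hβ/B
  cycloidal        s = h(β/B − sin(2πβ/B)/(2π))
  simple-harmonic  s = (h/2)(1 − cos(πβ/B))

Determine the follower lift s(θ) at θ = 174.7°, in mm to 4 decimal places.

seg 1 [0°–127.2°] cycloidal, h=25: full span → s += 25 → s = 25.0000
seg 2 [127.2°–194.4°] uniform, h=7: θ=174.7° here. β=47.5, B=67.2. 7·47.5/67.2 = 4.9479 → s = 29.9479

29.9479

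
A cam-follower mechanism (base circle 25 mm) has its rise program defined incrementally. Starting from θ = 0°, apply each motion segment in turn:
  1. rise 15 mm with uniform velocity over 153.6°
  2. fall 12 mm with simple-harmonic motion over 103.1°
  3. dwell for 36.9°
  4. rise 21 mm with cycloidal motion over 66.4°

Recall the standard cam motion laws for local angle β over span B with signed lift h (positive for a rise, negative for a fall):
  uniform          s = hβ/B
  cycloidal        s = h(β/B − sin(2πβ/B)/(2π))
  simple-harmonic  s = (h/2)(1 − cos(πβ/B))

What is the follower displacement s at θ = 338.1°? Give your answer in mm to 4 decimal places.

seg 1 [0°–153.6°] uniform, h=15: full span → s += 15 → s = 15.0000
seg 2 [153.6°–256.7°] simple-harmonic, h=-12: full span → s += -12 → s = 3.0000
seg 3 [256.7°–293.6°] dwell: s stays 3.0000
seg 4 [293.6°–360°] cycloidal, h=21: θ=338.1° here. β=44.5, B=66.4. 21·(0.6702 − sin(2π·0.6702)/(2π)) = 17.0045 → s = 20.0045

20.0045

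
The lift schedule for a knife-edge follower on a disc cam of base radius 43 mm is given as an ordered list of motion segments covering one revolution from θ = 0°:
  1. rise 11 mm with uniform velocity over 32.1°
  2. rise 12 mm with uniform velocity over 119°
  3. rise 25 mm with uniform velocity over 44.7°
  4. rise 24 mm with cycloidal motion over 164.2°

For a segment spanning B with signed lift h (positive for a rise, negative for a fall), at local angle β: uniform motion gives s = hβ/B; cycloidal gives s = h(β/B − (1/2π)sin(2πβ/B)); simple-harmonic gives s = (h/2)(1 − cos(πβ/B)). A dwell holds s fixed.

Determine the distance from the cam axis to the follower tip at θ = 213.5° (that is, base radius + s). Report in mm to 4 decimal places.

seg 1 [0°–32.1°] uniform, h=11: full span → s += 11 → s = 11.0000
seg 2 [32.1°–151.1°] uniform, h=12: full span → s += 12 → s = 23.0000
seg 3 [151.1°–195.8°] uniform, h=25: full span → s += 25 → s = 48.0000
seg 4 [195.8°–360°] cycloidal, h=24: θ=213.5° here. β=17.7, B=164.2. 24·(0.1078 − sin(2π·0.1078)/(2π)) = 0.1933 → s = 48.1933
radial distance = base radius + s = 43 + 48.1933 = 91.1933

91.1933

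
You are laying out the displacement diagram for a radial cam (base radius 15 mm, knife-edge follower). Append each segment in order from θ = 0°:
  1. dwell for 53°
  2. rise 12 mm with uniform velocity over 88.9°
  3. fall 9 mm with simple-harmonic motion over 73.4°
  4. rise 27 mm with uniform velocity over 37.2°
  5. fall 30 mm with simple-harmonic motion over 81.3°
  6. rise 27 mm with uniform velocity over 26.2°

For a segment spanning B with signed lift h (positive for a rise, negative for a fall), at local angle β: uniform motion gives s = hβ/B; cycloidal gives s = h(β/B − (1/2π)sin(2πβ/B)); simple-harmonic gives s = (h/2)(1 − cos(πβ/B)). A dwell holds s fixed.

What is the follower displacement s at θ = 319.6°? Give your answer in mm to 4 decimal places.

seg 1 [0°–53°] dwell: s stays 0.0000
seg 2 [53°–141.9°] uniform, h=12: full span → s += 12 → s = 12.0000
seg 3 [141.9°–215.3°] simple-harmonic, h=-9: full span → s += -9 → s = 3.0000
seg 4 [215.3°–252.5°] uniform, h=27: full span → s += 27 → s = 30.0000
seg 5 [252.5°–333.8°] simple-harmonic, h=-30: θ=319.6° here. β=67.1, B=81.3. -30/2·(1 − cos(π·0.8253)) = -27.7979 → s = 2.2021

2.2021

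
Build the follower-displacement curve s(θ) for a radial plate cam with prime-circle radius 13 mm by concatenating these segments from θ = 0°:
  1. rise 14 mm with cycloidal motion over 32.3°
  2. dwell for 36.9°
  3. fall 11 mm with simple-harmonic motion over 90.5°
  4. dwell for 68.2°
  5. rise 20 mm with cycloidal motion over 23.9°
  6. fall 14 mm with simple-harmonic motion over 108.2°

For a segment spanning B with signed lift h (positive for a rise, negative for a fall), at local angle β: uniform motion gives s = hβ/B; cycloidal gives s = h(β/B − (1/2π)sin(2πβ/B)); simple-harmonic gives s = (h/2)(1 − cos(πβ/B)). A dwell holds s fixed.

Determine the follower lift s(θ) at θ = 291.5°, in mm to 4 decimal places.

seg 1 [0°–32.3°] cycloidal, h=14: full span → s += 14 → s = 14.0000
seg 2 [32.3°–69.2°] dwell: s stays 14.0000
seg 3 [69.2°–159.7°] simple-harmonic, h=-11: full span → s += -11 → s = 3.0000
seg 4 [159.7°–227.9°] dwell: s stays 3.0000
seg 5 [227.9°–251.8°] cycloidal, h=20: full span → s += 20 → s = 23.0000
seg 6 [251.8°–360°] simple-harmonic, h=-14: θ=291.5° here. β=39.7, B=108.2. -14/2·(1 − cos(π·0.3669)) = -4.1578 → s = 18.8422

18.8422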